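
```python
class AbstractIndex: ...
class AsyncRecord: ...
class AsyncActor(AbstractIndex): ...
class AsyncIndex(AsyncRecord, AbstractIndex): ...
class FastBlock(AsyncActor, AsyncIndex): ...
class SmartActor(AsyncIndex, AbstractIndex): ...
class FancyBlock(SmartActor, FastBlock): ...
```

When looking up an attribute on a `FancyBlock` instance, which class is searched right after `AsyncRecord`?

AbstractIndex

L[FancyBlock] = FancyBlock + merge(L[SmartActor], L[FastBlock], [SmartActor FastBlock])
  take SmartActor:  [SmartActor AsyncIndex AsyncRecord AbstractIndex object] + [FastBlock AsyncActor AsyncIndex AsyncRecord AbstractIndex object] + [SmartActor FastBlock]
  take FastBlock:  [AsyncIndex AsyncRecord AbstractIndex object] + [FastBlock AsyncActor AsyncIndex AsyncRecord AbstractIndex object] + [FastBlock]
  take AsyncActor:  [AsyncIndex AsyncRecord AbstractIndex object] + [AsyncActor AsyncIndex AsyncRecord AbstractIndex object]
  take AsyncIndex:  [AsyncIndex AsyncRecord AbstractIndex object] + [AsyncIndex AsyncRecord AbstractIndex object]
  take AsyncRecord:  [AsyncRecord AbstractIndex object] + [AsyncRecord AbstractIndex object]
  take AbstractIndex:  [AbstractIndex object] + [AbstractIndex object]
  take object:  [object] + [object]
MRO: FancyBlock SmartActor FastBlock AsyncActor AsyncIndex AsyncRecord AbstractIndex object
AsyncRecord is at position 5; next is AbstractIndex.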